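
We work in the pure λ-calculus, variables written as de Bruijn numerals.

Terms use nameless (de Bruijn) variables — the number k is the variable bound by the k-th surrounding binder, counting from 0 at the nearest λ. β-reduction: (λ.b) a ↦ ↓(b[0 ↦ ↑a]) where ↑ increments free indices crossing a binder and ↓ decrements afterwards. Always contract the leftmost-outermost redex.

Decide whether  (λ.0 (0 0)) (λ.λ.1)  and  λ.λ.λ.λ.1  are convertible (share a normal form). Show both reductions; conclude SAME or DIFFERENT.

Answer: SAME — A ⇓ λ.λ.λ.λ.1, B ⇓ λ.λ.λ.λ.1

Reduction:
Term A:
  start: (λ.0 (0 0)) (λ.λ.1)
  [1] (λ.λ.1) ((λ.λ.1) (λ.λ.1))
  [2] λ.(λ.λ.1) (λ.λ.1)
  [3] λ.λ.λ.λ.1

Term B:
  start: λ.λ.λ.λ.1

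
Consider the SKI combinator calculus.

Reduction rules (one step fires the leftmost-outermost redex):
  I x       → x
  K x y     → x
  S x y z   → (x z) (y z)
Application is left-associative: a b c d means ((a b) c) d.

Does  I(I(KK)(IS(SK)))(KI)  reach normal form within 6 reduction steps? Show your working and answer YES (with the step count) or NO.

  start: I(I(KK)(IS(SK)))(KI)
  [1] I(KK)(IS(SK))(KI)
  [2] KK(IS(SK))(KI)
  [3] K(KI)

Answer: YES — reaches normal form K(KI) in 3 ≤ 6 steps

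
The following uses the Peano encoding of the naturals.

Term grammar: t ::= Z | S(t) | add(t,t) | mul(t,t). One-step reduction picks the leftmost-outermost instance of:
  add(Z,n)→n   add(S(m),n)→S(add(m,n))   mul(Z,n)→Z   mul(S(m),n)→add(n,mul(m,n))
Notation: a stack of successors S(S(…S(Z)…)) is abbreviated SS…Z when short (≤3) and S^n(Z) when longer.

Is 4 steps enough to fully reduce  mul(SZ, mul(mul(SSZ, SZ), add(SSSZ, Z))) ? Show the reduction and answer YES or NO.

  start: mul(SZ, mul(mul(SSZ, SZ), add(SSSZ, Z)))
  →1  add(mul(mul(SSZ, SZ), add(SSSZ, Z)), mul(Z, mul(mul(SSZ, SZ), add(SSSZ, Z))))
  →2  add(mul(add(SZ, mul(SZ, SZ)), add(SSSZ, Z)), mul(Z, mul(mul(SSZ, SZ), add(SSSZ, Z))))
  →3  add(mul(S(add(Z, mul(SZ, SZ))), add(SSSZ, Z)), mul(Z, mul(mul(SSZ, SZ), add(SSSZ, Z))))
  →4  add(add(add(SSSZ, Z), mul(add(Z, mul(SZ, SZ)), add(SSSZ, Z))), mul(Z, mul(mul(SSZ, SZ), add(SSSZ, Z))))

Answer: NO — after 4 steps the term is add(add(add(SSSZ, Z), mul(add(Z, mul(SZ, SZ)), add(SSSZ, Z))), mul(Z, mul(mul(SSZ, SZ), add(SSSZ, Z)))), not yet normal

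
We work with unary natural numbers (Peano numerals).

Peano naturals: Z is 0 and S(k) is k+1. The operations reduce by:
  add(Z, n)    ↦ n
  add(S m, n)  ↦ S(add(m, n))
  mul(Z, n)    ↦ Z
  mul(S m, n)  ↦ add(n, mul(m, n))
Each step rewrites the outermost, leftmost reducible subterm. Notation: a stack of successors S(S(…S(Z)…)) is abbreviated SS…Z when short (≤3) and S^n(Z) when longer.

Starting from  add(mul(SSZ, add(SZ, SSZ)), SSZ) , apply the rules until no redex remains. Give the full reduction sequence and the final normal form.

  start: add(mul(SSZ, add(SZ, SSZ)), SSZ)
  [1] add(add(add(SZ, SSZ), mul(SZ, add(SZ, SSZ))), SSZ)
  [2] add(add(S(add(Z, SSZ)), mul(SZ, add(SZ, SSZ))), SSZ)
  [3] add(S(add(add(Z, SSZ), mul(SZ, add(SZ, SSZ)))), SSZ)
  [4] S(add(add(add(Z, SSZ), mul(SZ, add(SZ, SSZ))), SSZ))
  [5] S(add(add(SSZ, mul(SZ, add(SZ, SSZ))), SSZ))
  [6] S(add(S(add(SZ, mul(SZ, add(SZ, SSZ)))), SSZ))
  [7] S(S(add(add(SZ, mul(SZ, add(SZ, SSZ))), SSZ)))
  [8] S(S(add(S(add(Z, mul(SZ, add(SZ, SSZ)))), SSZ)))
  [9] S(S(S(add(add(Z, mul(SZ, add(SZ, SSZ))), SSZ))))
  [10] S(S(S(add(mul(SZ, add(SZ, SSZ)), SSZ))))
  [11] S(S(S(add(add(add(SZ, SSZ), mul(Z, add(SZ, SSZ))), SSZ))))
  [12] S(S(S(add(add(S(add(Z, SSZ)), mul(Z, add(SZ, SSZ))), SSZ))))
  [13] S(S(S(add(S(add(add(Z, SSZ), mul(Z, add(SZ, SSZ)))), SSZ))))
  [14] S(S(S(S(add(add(add(Z, SSZ), mul(Z, add(SZ, SSZ))), SSZ)))))
  [15] S(S(S(S(add(add(SSZ, mul(Z, add(SZ, SSZ))), SSZ)))))
  [16] S(S(S(S(add(S(add(SZ, mul(Z, add(SZ, SSZ)))), SSZ)))))
  [17] S(S(S(S(S(add(add(SZ, mul(Z, add(SZ, SSZ))), SSZ))))))
  [18] S(S(S(S(S(add(S(add(Z, mul(Z, add(SZ, SSZ)))), SSZ))))))
  [19] S(S(S(S(S(S(add(add(Z, mul(Z, add(SZ, SSZ))), SSZ)))))))
  [20] S(S(S(S(S(S(add(mul(Z, add(SZ, SSZ)), SSZ)))))))
  [21] S(S(S(S(S(S(add(Z, SSZ)))))))
  [22] S^8(Z)

Answer: normal form = S^8(Z)  (in 22 steps)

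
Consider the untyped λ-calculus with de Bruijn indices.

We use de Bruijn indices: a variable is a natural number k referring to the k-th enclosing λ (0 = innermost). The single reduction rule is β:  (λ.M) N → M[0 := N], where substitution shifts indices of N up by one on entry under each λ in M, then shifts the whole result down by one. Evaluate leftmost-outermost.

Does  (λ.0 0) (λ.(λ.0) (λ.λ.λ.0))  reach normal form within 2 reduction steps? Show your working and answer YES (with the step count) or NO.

  start: (λ.0 0) (λ.(λ.0) (λ.λ.λ.0))
  [1] (λ.(λ.0) (λ.λ.λ.0)) (λ.(λ.0) (λ.λ.λ.0))
  [2] (λ.0) (λ.λ.λ.0)

Answer: NO — after 2 steps the term is (λ.0) (λ.λ.λ.0), not yet normal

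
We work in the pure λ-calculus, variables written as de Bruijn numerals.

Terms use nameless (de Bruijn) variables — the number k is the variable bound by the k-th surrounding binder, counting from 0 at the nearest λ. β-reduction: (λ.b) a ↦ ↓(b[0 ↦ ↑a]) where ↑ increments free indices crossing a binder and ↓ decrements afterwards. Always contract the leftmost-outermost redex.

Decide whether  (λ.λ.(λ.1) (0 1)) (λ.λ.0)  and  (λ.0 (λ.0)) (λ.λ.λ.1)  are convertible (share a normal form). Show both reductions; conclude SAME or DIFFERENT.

Term A:
  start: (λ.λ.(λ.1) (0 1)) (λ.λ.0)
  step 1: λ.(λ.1) (0 (λ.λ.0))
  step 2: λ.0

Term B:
  start: (λ.0 (λ.0)) (λ.λ.λ.1)
  step 1: (λ.λ.λ.1) (λ.0)
  step 2: λ.λ.1

Answer: DIFFERENT — A ⇓ λ.0, B ⇓ λ.λ.1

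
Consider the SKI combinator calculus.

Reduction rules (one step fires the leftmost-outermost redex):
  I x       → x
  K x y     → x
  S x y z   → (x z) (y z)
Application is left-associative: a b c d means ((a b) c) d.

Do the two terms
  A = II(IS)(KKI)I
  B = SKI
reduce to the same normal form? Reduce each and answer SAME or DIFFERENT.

Answer: SAME — A ⇓ SKI, B ⇓ SKI

Reduction:
Term A:
  start: II(IS)(KKI)I
  [1] I(IS)(KKI)I
  [2] IS(KKI)I
  [3] S(KKI)I
  [4] SKI

Term B:
  start: SKI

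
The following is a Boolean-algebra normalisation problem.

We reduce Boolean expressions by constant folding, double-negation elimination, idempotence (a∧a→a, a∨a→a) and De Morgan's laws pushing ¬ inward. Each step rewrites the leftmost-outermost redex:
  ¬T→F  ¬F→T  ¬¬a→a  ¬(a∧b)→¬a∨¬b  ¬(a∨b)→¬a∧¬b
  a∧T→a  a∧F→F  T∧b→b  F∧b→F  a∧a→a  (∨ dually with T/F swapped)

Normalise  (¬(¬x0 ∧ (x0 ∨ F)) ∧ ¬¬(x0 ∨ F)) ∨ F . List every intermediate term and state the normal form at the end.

Answer: normal form = (x0 ∨ ¬x0) ∧ x0  (in 8 steps)

Reduction:
  start: (¬(¬x0 ∧ (x0 ∨ F)) ∧ ¬¬(x0 ∨ F)) ∨ F
  →1  ¬(¬x0 ∧ (x0 ∨ F)) ∧ ¬¬(x0 ∨ F)
  →2  (¬¬x0 ∨ ¬(x0 ∨ F)) ∧ ¬¬(x0 ∨ F)
  →3  (x0 ∨ ¬(x0 ∨ F)) ∧ ¬¬(x0 ∨ F)
  →4  (x0 ∨ (¬x0 ∧ ¬F)) ∧ ¬¬(x0 ∨ F)
  →5  (x0 ∨ (¬x0 ∧ T)) ∧ ¬¬(x0 ∨ F)
  →6  (x0 ∨ ¬x0) ∧ ¬¬(x0 ∨ F)
  →7  (x0 ∨ ¬x0) ∧ (x0 ∨ F)
  →8  (x0 ∨ ¬x0) ∧ x0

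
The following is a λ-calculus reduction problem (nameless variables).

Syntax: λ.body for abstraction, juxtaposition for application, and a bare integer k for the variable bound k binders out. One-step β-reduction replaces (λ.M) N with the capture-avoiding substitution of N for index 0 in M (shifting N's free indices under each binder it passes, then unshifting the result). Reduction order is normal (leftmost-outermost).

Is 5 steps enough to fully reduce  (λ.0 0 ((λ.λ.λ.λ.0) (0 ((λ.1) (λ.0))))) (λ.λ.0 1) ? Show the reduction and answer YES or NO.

Answer: YES — reaches normal form λ.λ.0 in 5 ≤ 5 steps

Derivation:
  start: (λ.0 0 ((λ.λ.λ.λ.0) (0 ((λ.1) (λ.0))))) (λ.λ.0 1)
  →1  (λ.λ.0 1) (λ.λ.0 1) ((λ.λ.λ.λ.0) ((λ.λ.0 1) ((λ.λ.λ.0 1) (λ.0))))
  →2  (λ.0 (λ.λ.0 1)) ((λ.λ.λ.λ.0) ((λ.λ.0 1) ((λ.λ.λ.0 1) (λ.0))))
  →3  (λ.λ.λ.λ.0) ((λ.λ.0 1) ((λ.λ.λ.0 1) (λ.0))) (λ.λ.0 1)
  →4  (λ.λ.λ.0) (λ.λ.0 1)
  →5  λ.λ.0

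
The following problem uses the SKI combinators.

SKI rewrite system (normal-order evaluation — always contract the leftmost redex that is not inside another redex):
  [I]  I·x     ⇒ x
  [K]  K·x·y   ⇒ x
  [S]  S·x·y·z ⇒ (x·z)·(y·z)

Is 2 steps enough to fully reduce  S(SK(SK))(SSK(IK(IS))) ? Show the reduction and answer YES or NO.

Answer: NO — after 2 steps the term is S(SK(SK))(S(K(IS))(K(IK(IS)))), not yet normal

Working:
  start: S(SK(SK))(SSK(IK(IS)))
  step 1: S(SK(SK))(S(IK(IS))(K(IK(IS))))
  step 2: S(SK(SK))(S(K(IS))(K(IK(IS))))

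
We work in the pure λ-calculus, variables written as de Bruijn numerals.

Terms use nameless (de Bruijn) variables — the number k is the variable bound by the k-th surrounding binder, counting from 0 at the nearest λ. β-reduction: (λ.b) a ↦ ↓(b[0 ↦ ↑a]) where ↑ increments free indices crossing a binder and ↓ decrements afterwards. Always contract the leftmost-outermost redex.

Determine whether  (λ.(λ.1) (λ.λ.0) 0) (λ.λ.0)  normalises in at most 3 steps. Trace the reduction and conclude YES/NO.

Answer: YES — reaches normal form λ.0 in 3 ≤ 3 steps

Reduction:
  start: (λ.(λ.1) (λ.λ.0) 0) (λ.λ.0)
  [1] (λ.λ.λ.0) (λ.λ.0) (λ.λ.0)
  [2] (λ.λ.0) (λ.λ.0)
  [3] λ.0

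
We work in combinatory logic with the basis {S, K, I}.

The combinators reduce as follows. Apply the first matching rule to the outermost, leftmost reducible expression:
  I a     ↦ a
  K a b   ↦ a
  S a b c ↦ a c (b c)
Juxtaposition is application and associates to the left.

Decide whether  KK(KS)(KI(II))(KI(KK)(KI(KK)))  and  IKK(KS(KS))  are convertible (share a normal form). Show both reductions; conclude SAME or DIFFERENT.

Term A:
  start: KK(KS)(KI(II))(KI(KK)(KI(KK)))
  step 1: K(KI(II))(KI(KK)(KI(KK)))
  step 2: KI(II)
  step 3: I

Term B:
  start: IKK(KS(KS))
  step 1: KK(KS(KS))
  step 2: K

Answer: DIFFERENT — A ⇓ I, B ⇓ K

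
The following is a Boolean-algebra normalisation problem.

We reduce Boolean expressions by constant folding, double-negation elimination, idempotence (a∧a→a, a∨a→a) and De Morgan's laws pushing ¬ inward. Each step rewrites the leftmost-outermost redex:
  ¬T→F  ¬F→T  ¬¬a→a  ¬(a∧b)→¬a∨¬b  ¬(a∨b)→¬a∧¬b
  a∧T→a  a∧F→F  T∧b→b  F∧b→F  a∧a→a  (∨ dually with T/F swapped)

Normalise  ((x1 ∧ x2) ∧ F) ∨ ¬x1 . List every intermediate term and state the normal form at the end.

  start: ((x1 ∧ x2) ∧ F) ∨ ¬x1
  [1] F ∨ ¬x1
  [2] ¬x1

Answer: normal form = ¬x1  (in 2 steps)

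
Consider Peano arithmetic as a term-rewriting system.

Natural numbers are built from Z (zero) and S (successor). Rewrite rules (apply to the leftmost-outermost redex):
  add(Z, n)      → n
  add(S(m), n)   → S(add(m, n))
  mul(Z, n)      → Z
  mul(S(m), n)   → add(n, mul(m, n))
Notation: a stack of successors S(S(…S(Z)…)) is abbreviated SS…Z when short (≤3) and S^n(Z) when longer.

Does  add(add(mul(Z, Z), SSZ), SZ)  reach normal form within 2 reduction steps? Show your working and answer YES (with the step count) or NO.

  start: add(add(mul(Z, Z), SSZ), SZ)
  →1  add(add(Z, SSZ), SZ)
  →2  add(SSZ, SZ)

Answer: NO — after 2 steps the term is add(SSZ, SZ), not yet normal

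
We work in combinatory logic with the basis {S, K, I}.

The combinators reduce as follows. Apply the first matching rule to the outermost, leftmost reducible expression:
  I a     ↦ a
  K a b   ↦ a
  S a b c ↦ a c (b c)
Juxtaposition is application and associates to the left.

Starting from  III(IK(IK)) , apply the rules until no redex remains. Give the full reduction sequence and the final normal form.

  start: III(IK(IK))
  step 1: II(IK(IK))
  step 2: I(IK(IK))
  step 3: IK(IK)
  step 4: K(IK)
  step 5: KK

Answer: normal form = KK  (in 5 steps)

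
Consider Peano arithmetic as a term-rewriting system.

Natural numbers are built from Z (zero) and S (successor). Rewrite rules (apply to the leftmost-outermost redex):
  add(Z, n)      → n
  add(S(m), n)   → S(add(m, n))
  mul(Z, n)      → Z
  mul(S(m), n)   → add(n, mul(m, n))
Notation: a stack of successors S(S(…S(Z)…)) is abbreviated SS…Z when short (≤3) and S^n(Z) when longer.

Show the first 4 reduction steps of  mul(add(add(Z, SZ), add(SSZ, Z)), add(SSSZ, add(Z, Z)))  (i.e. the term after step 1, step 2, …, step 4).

  start: mul(add(add(Z, SZ), add(SSZ, Z)), add(SSSZ, add(Z, Z)))
  step 1: mul(add(SZ, add(SSZ, Z)), add(SSSZ, add(Z, Z)))
  step 2: mul(S(add(Z, add(SSZ, Z))), add(SSSZ, add(Z, Z)))
  step 3: add(add(SSSZ, add(Z, Z)), mul(add(Z, add(SSZ, Z)), add(SSSZ, add(Z, Z))))
  step 4: add(S(add(SSZ, add(Z, Z))), mul(add(Z, add(SSZ, Z)), add(SSSZ, add(Z, Z))))

Answer: after 4 steps: add(S(add(SSZ, add(Z, Z))), mul(add(Z, add(SSZ, Z)), add(SSSZ, add(Z, Z))))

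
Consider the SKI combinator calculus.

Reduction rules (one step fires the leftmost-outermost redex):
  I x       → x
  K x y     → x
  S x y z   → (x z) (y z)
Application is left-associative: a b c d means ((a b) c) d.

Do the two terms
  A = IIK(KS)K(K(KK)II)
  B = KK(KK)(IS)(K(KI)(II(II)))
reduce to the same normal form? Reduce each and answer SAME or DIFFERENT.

Answer: SAME — A ⇓ S, B ⇓ S

Derivation:
Term A:
  start: IIK(KS)K(K(KK)II)
  →1  IK(KS)K(K(KK)II)
  →2  K(KS)K(K(KK)II)
  →3  KS(K(KK)II)
  →4  S

Term B:
  start: KK(KK)(IS)(K(KI)(II(II)))
  →1  K(IS)(K(KI)(II(II)))
  →2  IS
  →3  S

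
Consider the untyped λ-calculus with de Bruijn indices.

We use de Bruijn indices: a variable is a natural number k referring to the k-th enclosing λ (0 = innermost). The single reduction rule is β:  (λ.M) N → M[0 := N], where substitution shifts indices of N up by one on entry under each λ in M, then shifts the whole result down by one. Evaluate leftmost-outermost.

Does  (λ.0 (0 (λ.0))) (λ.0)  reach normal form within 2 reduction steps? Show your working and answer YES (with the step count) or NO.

  start: (λ.0 (0 (λ.0))) (λ.0)
  →1  (λ.0) ((λ.0) (λ.0))
  →2  (λ.0) (λ.0)

Answer: NO — after 2 steps the term is (λ.0) (λ.0), not yet normal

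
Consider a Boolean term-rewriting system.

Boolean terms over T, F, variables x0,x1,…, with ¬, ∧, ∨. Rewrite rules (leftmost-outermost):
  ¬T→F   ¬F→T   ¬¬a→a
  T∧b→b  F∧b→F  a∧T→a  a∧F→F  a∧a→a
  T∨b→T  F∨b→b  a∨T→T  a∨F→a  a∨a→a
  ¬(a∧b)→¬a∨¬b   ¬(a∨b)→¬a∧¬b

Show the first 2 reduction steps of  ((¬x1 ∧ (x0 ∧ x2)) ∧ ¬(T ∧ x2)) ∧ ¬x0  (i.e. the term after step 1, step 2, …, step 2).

Answer: after 2 steps: ((¬x1 ∧ (x0 ∧ x2)) ∧ (F ∨ ¬x2)) ∧ ¬x0

Working:
  start: ((¬x1 ∧ (x0 ∧ x2)) ∧ ¬(T ∧ x2)) ∧ ¬x0
  →1  ((¬x1 ∧ (x0 ∧ x2)) ∧ (¬T ∨ ¬x2)) ∧ ¬x0
  →2  ((¬x1 ∧ (x0 ∧ x2)) ∧ (F ∨ ¬x2)) ∧ ¬x0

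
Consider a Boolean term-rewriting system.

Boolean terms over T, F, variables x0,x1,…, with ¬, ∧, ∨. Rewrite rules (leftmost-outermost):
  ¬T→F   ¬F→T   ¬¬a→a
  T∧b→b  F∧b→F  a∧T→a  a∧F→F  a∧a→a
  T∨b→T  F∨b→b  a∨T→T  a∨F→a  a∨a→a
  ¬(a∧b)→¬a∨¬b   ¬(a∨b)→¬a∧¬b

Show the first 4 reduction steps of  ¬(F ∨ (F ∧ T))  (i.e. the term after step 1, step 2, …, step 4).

Answer: after 4 steps: ¬F ∨ ¬T

Working:
  start: ¬(F ∨ (F ∧ T))
  →1  ¬F ∧ ¬(F ∧ T)
  →2  T ∧ ¬(F ∧ T)
  →3  ¬(F ∧ T)
  →4  ¬F ∨ ¬T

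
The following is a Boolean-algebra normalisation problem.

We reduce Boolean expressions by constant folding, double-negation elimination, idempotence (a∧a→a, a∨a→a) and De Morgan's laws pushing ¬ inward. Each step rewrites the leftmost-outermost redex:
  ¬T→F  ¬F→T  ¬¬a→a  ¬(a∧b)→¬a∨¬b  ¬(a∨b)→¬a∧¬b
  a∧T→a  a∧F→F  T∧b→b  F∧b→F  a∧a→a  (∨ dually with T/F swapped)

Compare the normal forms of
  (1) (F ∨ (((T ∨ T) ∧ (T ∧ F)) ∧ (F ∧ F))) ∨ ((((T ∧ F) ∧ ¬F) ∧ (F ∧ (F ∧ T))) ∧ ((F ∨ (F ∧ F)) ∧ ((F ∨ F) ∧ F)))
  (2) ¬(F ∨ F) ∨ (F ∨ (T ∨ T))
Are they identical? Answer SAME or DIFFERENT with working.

Term A:
  start: (F ∨ (((T ∨ T) ∧ (T ∧ F)) ∧ (F ∧ F))) ∨ ((((T ∧ F) ∧ ¬F) ∧ (F ∧ (F ∧ T))) ∧ ((F ∨ (F ∧ F)) ∧ ((F ∨ F) ∧ F)))
  step 1: (((T ∨ T) ∧ (T ∧ F)) ∧ (F ∧ F)) ∨ ((((T ∧ F) ∧ ¬F) ∧ (F ∧ (F ∧ T))) ∧ ((F ∨ (F ∧ F)) ∧ ((F ∨ F) ∧ F)))
  step 2: ((T ∧ (T ∧ F)) ∧ (F ∧ F)) ∨ ((((T ∧ F) ∧ ¬F) ∧ (F ∧ (F ∧ T))) ∧ ((F ∨ (F ∧ F)) ∧ ((F ∨ F) ∧ F)))
  step 3: ((T ∧ F) ∧ (F ∧ F)) ∨ ((((T ∧ F) ∧ ¬F) ∧ (F ∧ (F ∧ T))) ∧ ((F ∨ (F ∧ F)) ∧ ((F ∨ F) ∧ F)))
  step 4: (F ∧ (F ∧ F)) ∨ ((((T ∧ F) ∧ ¬F) ∧ (F ∧ (F ∧ T))) ∧ ((F ∨ (F ∧ F)) ∧ ((F ∨ F) ∧ F)))
  step 5: F ∨ ((((T ∧ F) ∧ ¬F) ∧ (F ∧ (F ∧ T))) ∧ ((F ∨ (F ∧ F)) ∧ ((F ∨ F) ∧ F)))
  step 6: (((T ∧ F) ∧ ¬F) ∧ (F ∧ (F ∧ T))) ∧ ((F ∨ (F ∧ F)) ∧ ((F ∨ F) ∧ F))
  step 7: ((F ∧ ¬F) ∧ (F ∧ (F ∧ T))) ∧ ((F ∨ (F ∧ F)) ∧ ((F ∨ F) ∧ F))
  step 8: (F ∧ (F ∧ (F ∧ T))) ∧ ((F ∨ (F ∧ F)) ∧ ((F ∨ F) ∧ F))
  step 9: F ∧ ((F ∨ (F ∧ F)) ∧ ((F ∨ F) ∧ F))
  step 10: F

Term B:
  start: ¬(F ∨ F) ∨ (F ∨ (T ∨ T))
  step 1: (¬F ∧ ¬F) ∨ (F ∨ (T ∨ T))
  step 2: ¬F ∨ (F ∨ (T ∨ T))
  step 3: T ∨ (F ∨ (T ∨ T))
  step 4: T

Answer: DIFFERENT — A ⇓ F, B ⇓ T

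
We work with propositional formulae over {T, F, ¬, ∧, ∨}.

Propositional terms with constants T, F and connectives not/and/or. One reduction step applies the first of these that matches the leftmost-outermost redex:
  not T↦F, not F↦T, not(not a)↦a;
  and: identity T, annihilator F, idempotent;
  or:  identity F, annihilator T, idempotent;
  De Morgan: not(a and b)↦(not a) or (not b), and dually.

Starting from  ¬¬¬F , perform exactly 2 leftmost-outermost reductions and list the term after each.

Answer: after 2 steps: T

Working:
  start: ¬¬¬F
  step 1: ¬F
  step 2: T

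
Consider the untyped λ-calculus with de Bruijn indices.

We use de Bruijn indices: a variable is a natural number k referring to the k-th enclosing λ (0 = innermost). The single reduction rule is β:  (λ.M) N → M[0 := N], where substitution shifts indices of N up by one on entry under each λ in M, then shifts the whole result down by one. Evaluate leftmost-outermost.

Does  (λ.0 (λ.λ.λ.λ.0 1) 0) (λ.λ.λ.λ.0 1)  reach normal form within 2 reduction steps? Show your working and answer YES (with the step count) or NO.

Answer: NO — after 2 steps the term is (λ.λ.λ.0 1) (λ.λ.λ.λ.0 1), not yet normal

Reduction:
  start: (λ.0 (λ.λ.λ.λ.0 1) 0) (λ.λ.λ.λ.0 1)
  step 1: (λ.λ.λ.λ.0 1) (λ.λ.λ.λ.0 1) (λ.λ.λ.λ.0 1)
  step 2: (λ.λ.λ.0 1) (λ.λ.λ.λ.0 1)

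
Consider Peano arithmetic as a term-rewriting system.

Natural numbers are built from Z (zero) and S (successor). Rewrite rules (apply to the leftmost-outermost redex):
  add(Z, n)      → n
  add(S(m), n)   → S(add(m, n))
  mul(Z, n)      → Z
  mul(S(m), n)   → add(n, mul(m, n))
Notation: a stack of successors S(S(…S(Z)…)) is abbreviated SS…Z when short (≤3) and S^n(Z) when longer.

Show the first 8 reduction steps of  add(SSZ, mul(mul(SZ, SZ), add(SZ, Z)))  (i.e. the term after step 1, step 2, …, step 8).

Answer: after 8 steps: S(S(S(add(add(Z, Z), mul(add(Z, mul(Z, SZ)), add(SZ, Z))))))

Reduction:
  start: add(SSZ, mul(mul(SZ, SZ), add(SZ, Z)))
  step 1: S(add(SZ, mul(mul(SZ, SZ), add(SZ, Z))))
  step 2: S(S(add(Z, mul(mul(SZ, SZ), add(SZ, Z)))))
  step 3: S(S(mul(mul(SZ, SZ), add(SZ, Z))))
  step 4: S(S(mul(add(SZ, mul(Z, SZ)), add(SZ, Z))))
  step 5: S(S(mul(S(add(Z, mul(Z, SZ))), add(SZ, Z))))
  step 6: S(S(add(add(SZ, Z), mul(add(Z, mul(Z, SZ)), add(SZ, Z)))))
  step 7: S(S(add(S(add(Z, Z)), mul(add(Z, mul(Z, SZ)), add(SZ, Z)))))
  step 8: S(S(S(add(add(Z, Z), mul(add(Z, mul(Z, SZ)), add(SZ, Z))))))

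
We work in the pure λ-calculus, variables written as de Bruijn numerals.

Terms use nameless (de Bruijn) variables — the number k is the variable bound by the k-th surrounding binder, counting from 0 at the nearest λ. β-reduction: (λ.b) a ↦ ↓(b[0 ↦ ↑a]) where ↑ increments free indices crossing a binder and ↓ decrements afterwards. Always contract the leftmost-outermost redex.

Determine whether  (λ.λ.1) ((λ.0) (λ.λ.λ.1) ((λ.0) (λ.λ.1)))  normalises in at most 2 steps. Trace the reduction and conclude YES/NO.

Answer: NO — after 2 steps the term is λ.(λ.λ.λ.1) ((λ.0) (λ.λ.1)), not yet normal

Reduction:
  start: (λ.λ.1) ((λ.0) (λ.λ.λ.1) ((λ.0) (λ.λ.1)))
  →1  λ.(λ.0) (λ.λ.λ.1) ((λ.0) (λ.λ.1))
  →2  λ.(λ.λ.λ.1) ((λ.0) (λ.λ.1))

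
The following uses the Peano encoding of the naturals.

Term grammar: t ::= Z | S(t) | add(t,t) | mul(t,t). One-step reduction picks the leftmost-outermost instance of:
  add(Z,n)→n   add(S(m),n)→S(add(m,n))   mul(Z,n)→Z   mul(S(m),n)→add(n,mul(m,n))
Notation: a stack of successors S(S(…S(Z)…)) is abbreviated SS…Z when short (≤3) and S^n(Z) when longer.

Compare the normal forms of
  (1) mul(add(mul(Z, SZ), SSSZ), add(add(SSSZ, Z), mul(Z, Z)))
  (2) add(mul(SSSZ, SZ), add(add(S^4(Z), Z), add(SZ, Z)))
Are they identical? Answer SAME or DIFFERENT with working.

Term A:
  start: mul(add(mul(Z, SZ), SSSZ), add(add(SSSZ, Z), mul(Z, Z)))
  [1] mul(add(Z, SSSZ), add(add(SSSZ, Z), mul(Z, Z)))
  [2] mul(SSSZ, add(add(SSSZ, Z), mul(Z, Z)))
  [3] add(add(add(SSSZ, Z), mul(Z, Z)), mul(SSZ, add(add(SSSZ, Z), mul(Z, Z))))
  [4] add(add(S(add(SSZ, Z)), mul(Z, Z)), mul(SSZ, add(add(SSSZ, Z), mul(Z, Z))))
  [5] add(S(add(add(SSZ, Z), mul(Z, Z))), mul(SSZ, add(add(SSSZ, Z), mul(Z, Z))))
  [6] S(add(add(add(SSZ, Z), mul(Z, Z)), mul(SSZ, add(add(SSSZ, Z), mul(Z, Z)))))
  [7] S(add(add(S(add(SZ, Z)), mul(Z, Z)), mul(SSZ, add(add(SSSZ, Z), mul(Z, Z)))))
  [8] S(add(S(add(add(SZ, Z), mul(Z, Z))), mul(SSZ, add(add(SSSZ, Z), mul(Z, Z)))))
  [9] S(S(add(add(add(SZ, Z), mul(Z, Z)), mul(SSZ, add(add(SSSZ, Z), mul(Z, Z))))))
  [10] S(S(add(add(S(add(Z, Z)), mul(Z, Z)), mul(SSZ, add(add(SSSZ, Z), mul(Z, Z))))))
  [11] S(S(add(S(add(add(Z, Z), mul(Z, Z))), mul(SSZ, add(add(SSSZ, Z), mul(Z, Z))))))
  [12] S(S(S(add(add(add(Z, Z), mul(Z, Z)), mul(SSZ, add(add(SSSZ, Z), mul(Z, Z)))))))
  [13] S(S(S(add(add(Z, mul(Z, Z)), mul(SSZ, add(add(SSSZ, Z), mul(Z, Z)))))))
  [14] S(S(S(add(mul(Z, Z), mul(SSZ, add(add(SSSZ, Z), mul(Z, Z)))))))
  [15] S(S(S(add(Z, mul(SSZ, add(add(SSSZ, Z), mul(Z, Z)))))))
  [16] S(S(S(mul(SSZ, add(add(SSSZ, Z), mul(Z, Z))))))
  [17] S(S(S(add(add(add(SSSZ, Z), mul(Z, Z)), mul(SZ, add(add(SSSZ, Z), mul(Z, Z)))))))
  [18] S(S(S(add(add(S(add(SSZ, Z)), mul(Z, Z)), mul(SZ, add(add(SSSZ, Z), mul(Z, Z)))))))
  [19] S(S(S(add(S(add(add(SSZ, Z), mul(Z, Z))), mul(SZ, add(add(SSSZ, Z), mul(Z, Z)))))))
  [20] S(S(S(S(add(add(add(SSZ, Z), mul(Z, Z)), mul(SZ, add(add(SSSZ, Z), mul(Z, Z))))))))
  [21] S(S(S(S(add(add(S(add(SZ, Z)), mul(Z, Z)), mul(SZ, add(add(SSSZ, Z), mul(Z, Z))))))))
  [22] S(S(S(S(add(S(add(add(SZ, Z), mul(Z, Z))), mul(SZ, add(add(SSSZ, Z), mul(Z, Z))))))))
  [23] S(S(S(S(S(add(add(add(SZ, Z), mul(Z, Z)), mul(SZ, add(add(SSSZ, Z), mul(Z, Z)))))))))
  [24] S(S(S(S(S(add(add(S(add(Z, Z)), mul(Z, Z)), mul(SZ, add(add(SSSZ, Z), mul(Z, Z)))))))))
  [25] S(S(S(S(S(add(S(add(add(Z, Z), mul(Z, Z))), mul(SZ, add(add(SSSZ, Z), mul(Z, Z)))))))))
  [26] S(S(S(S(S(S(add(add(add(Z, Z), mul(Z, Z)), mul(SZ, add(add(SSSZ, Z), mul(Z, Z))))))))))
  [27] S(S(S(S(S(S(add(add(Z, mul(Z, Z)), mul(SZ, add(add(SSSZ, Z), mul(Z, Z))))))))))
  [28] S(S(S(S(S(S(add(mul(Z, Z), mul(SZ, add(add(SSSZ, Z), mul(Z, Z))))))))))
  [29] S(S(S(S(S(S(add(Z, mul(SZ, add(add(SSSZ, Z), mul(Z, Z))))))))))
  [30] S(S(S(S(S(S(mul(SZ, add(add(SSSZ, Z), mul(Z, Z)))))))))
  [31] S(S(S(S(S(S(add(add(add(SSSZ, Z), mul(Z, Z)), mul(Z, add(add(SSSZ, Z), mul(Z, Z))))))))))
  [32] S(S(S(S(S(S(add(add(S(add(SSZ, Z)), mul(Z, Z)), mul(Z, add(add(SSSZ, Z), mul(Z, Z))))))))))
  [33] S(S(S(S(S(S(add(S(add(add(SSZ, Z), mul(Z, Z))), mul(Z, add(add(SSSZ, Z), mul(Z, Z))))))))))
  [34] S(S(S(S(S(S(S(add(add(add(SSZ, Z), mul(Z, Z)), mul(Z, add(add(SSSZ, Z), mul(Z, Z)))))))))))
  [35] S(S(S(S(S(S(S(add(add(S(add(SZ, Z)), mul(Z, Z)), mul(Z, add(add(SSSZ, Z), mul(Z, Z)))))))))))
  [36] S(S(S(S(S(S(S(add(S(add(add(SZ, Z), mul(Z, Z))), mul(Z, add(add(SSSZ, Z), mul(Z, Z)))))))))))
  [37] S(S(S(S(S(S(S(S(add(add(add(SZ, Z), mul(Z, Z)), mul(Z, add(add(SSSZ, Z), mul(Z, Z))))))))))))
  [38] S(S(S(S(S(S(S(S(add(add(S(add(Z, Z)), mul(Z, Z)), mul(Z, add(add(SSSZ, Z), mul(Z, Z))))))))))))
  [39] S(S(S(S(S(S(S(S(add(S(add(add(Z, Z), mul(Z, Z))), mul(Z, add(add(SSSZ, Z), mul(Z, Z))))))))))))
  [40] S(S(S(S(S(S(S(S(S(add(add(add(Z, Z), mul(Z, Z)), mul(Z, add(add(SSSZ, Z), mul(Z, Z)))))))))))))
  [41] S(S(S(S(S(S(S(S(S(add(add(Z, mul(Z, Z)), mul(Z, add(add(SSSZ, Z), mul(Z, Z)))))))))))))
  [42] S(S(S(S(S(S(S(S(S(add(mul(Z, Z), mul(Z, add(add(SSSZ, Z), mul(Z, Z)))))))))))))
  [43] S(S(S(S(S(S(S(S(S(add(Z, mul(Z, add(add(SSSZ, Z), mul(Z, Z)))))))))))))
  [44] S(S(S(S(S(S(S(S(S(mul(Z, add(add(SSSZ, Z), mul(Z, Z))))))))))))
  [45] S^9(Z)

Term B:
  start: add(mul(SSSZ, SZ), add(add(S^4(Z), Z), add(SZ, Z)))
  [1] add(add(SZ, mul(SSZ, SZ)), add(add(S^4(Z), Z), add(SZ, Z)))
  [2] add(S(add(Z, mul(SSZ, SZ))), add(add(S^4(Z), Z), add(SZ, Z)))
  [3] S(add(add(Z, mul(SSZ, SZ)), add(add(S^4(Z), Z), add(SZ, Z))))
  [4] S(add(mul(SSZ, SZ), add(add(S^4(Z), Z), add(SZ, Z))))
  [5] S(add(add(SZ, mul(SZ, SZ)), add(add(S^4(Z), Z), add(SZ, Z))))
  [6] S(add(S(add(Z, mul(SZ, SZ))), add(add(S^4(Z), Z), add(SZ, Z))))
  [7] S(S(add(add(Z, mul(SZ, SZ)), add(add(S^4(Z), Z), add(SZ, Z)))))
  [8] S(S(add(mul(SZ, SZ), add(add(S^4(Z), Z), add(SZ, Z)))))
  [9] S(S(add(add(SZ, mul(Z, SZ)), add(add(S^4(Z), Z), add(SZ, Z)))))
  [10] S(S(add(S(add(Z, mul(Z, SZ))), add(add(S^4(Z), Z), add(SZ, Z)))))
  [11] S(S(S(add(add(Z, mul(Z, SZ)), add(add(S^4(Z), Z), add(SZ, Z))))))
  [12] S(S(S(add(mul(Z, SZ), add(add(S^4(Z), Z), add(SZ, Z))))))
  [13] S(S(S(add(Z, add(add(S^4(Z), Z), add(SZ, Z))))))
  [14] S(S(S(add(add(S^4(Z), Z), add(SZ, Z)))))
  [15] S(S(S(add(S(add(SSSZ, Z)), add(SZ, Z)))))
  [16] S(S(S(S(add(add(SSSZ, Z), add(SZ, Z))))))
  [17] S(S(S(S(add(S(add(SSZ, Z)), add(SZ, Z))))))
  [18] S(S(S(S(S(add(add(SSZ, Z), add(SZ, Z)))))))
  [19] S(S(S(S(S(add(S(add(SZ, Z)), add(SZ, Z)))))))
  [20] S(S(S(S(S(S(add(add(SZ, Z), add(SZ, Z))))))))
  [21] S(S(S(S(S(S(add(S(add(Z, Z)), add(SZ, Z))))))))
  [22] S(S(S(S(S(S(S(add(add(Z, Z), add(SZ, Z)))))))))
  [23] S(S(S(S(S(S(S(add(Z, add(SZ, Z)))))))))
  [24] S(S(S(S(S(S(S(add(SZ, Z))))))))
  [25] S(S(S(S(S(S(S(S(add(Z, Z)))))))))
  [26] S^8(Z)

Answer: DIFFERENT — A ⇓ S^9(Z), B ⇓ S^8(Z)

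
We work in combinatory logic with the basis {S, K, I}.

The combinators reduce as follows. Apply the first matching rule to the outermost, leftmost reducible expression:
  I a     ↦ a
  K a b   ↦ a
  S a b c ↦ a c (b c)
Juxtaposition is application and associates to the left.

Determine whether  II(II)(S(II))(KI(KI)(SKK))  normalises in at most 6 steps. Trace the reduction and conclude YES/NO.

  start: II(II)(S(II))(KI(KI)(SKK))
  [1] I(II)(S(II))(KI(KI)(SKK))
  [2] II(S(II))(KI(KI)(SKK))
  [3] I(S(II))(KI(KI)(SKK))
  [4] S(II)(KI(KI)(SKK))
  [5] SI(KI(KI)(SKK))
  [6] SI(I(SKK))

Answer: NO — after 6 steps the term is SI(I(SKK)), not yet normal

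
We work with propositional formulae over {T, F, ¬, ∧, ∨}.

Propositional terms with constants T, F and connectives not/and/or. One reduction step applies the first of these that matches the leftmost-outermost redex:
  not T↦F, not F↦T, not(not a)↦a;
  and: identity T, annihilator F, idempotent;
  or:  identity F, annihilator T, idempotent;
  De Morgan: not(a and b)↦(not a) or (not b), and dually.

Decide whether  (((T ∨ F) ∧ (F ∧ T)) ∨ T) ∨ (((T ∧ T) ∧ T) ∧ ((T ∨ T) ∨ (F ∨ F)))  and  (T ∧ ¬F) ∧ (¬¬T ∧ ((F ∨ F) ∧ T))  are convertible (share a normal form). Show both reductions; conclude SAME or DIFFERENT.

Term A:
  start: (((T ∨ F) ∧ (F ∧ T)) ∨ T) ∨ (((T ∧ T) ∧ T) ∧ ((T ∨ T) ∨ (F ∨ F)))
  [1] T ∨ (((T ∧ T) ∧ T) ∧ ((T ∨ T) ∨ (F ∨ F)))
  [2] T

Term B:
  start: (T ∧ ¬F) ∧ (¬¬T ∧ ((F ∨ F) ∧ T))
  [1] ¬F ∧ (¬¬T ∧ ((F ∨ F) ∧ T))
  [2] T ∧ (¬¬T ∧ ((F ∨ F) ∧ T))
  [3] ¬¬T ∧ ((F ∨ F) ∧ T)
  [4] T ∧ ((F ∨ F) ∧ T)
  [5] (F ∨ F) ∧ T
  [6] F ∨ F
  [7] F

Answer: DIFFERENT — A ⇓ T, B ⇓ F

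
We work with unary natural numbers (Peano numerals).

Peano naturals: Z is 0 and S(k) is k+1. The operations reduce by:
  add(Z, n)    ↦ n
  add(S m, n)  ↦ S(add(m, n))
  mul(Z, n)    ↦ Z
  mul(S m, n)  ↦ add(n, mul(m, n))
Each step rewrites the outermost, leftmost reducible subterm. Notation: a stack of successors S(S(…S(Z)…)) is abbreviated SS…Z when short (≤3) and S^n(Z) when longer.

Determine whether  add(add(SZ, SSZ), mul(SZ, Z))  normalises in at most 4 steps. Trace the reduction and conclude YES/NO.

Answer: NO — after 4 steps the term is S(S(add(SZ, mul(SZ, Z)))), not yet normal

Working:
  start: add(add(SZ, SSZ), mul(SZ, Z))
  [1] add(S(add(Z, SSZ)), mul(SZ, Z))
  [2] S(add(add(Z, SSZ), mul(SZ, Z)))
  [3] S(add(SSZ, mul(SZ, Z)))
  [4] S(S(add(SZ, mul(SZ, Z))))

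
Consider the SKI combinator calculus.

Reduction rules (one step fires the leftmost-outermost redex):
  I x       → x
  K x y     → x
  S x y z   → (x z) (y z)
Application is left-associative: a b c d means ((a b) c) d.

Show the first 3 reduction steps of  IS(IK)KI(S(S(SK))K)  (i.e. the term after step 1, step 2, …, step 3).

Answer: after 3 steps: KI(KI)(S(S(SK))K)

Derivation:
  start: IS(IK)KI(S(S(SK))K)
  [1] S(IK)KI(S(S(SK))K)
  [2] IKI(KI)(S(S(SK))K)
  [3] KI(KI)(S(S(SK))K)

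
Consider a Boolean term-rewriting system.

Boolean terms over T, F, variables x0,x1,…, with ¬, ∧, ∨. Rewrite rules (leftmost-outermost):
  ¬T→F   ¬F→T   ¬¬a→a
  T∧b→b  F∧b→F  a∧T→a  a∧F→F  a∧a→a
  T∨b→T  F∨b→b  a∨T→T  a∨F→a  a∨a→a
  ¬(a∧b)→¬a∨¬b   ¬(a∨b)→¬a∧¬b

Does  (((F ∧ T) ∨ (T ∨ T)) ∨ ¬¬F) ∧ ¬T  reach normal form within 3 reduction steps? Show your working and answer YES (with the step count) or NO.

Answer: NO — after 3 steps the term is (T ∨ ¬¬F) ∧ ¬T, not yet normal

Working:
  start: (((F ∧ T) ∨ (T ∨ T)) ∨ ¬¬F) ∧ ¬T
  step 1: ((F ∨ (T ∨ T)) ∨ ¬¬F) ∧ ¬T
  step 2: ((T ∨ T) ∨ ¬¬F) ∧ ¬T
  step 3: (T ∨ ¬¬F) ∧ ¬T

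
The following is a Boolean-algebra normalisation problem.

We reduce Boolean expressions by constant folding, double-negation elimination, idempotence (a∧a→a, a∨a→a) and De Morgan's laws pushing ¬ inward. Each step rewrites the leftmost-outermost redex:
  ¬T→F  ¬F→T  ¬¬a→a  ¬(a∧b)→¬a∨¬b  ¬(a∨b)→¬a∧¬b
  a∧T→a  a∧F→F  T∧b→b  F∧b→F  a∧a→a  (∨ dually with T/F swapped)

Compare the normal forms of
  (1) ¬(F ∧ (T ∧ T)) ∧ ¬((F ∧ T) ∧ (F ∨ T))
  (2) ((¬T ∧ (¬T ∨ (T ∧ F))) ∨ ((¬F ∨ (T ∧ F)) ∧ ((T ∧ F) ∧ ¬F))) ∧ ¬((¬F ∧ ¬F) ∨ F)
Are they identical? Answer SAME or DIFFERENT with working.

Answer: DIFFERENT — A ⇓ T, B ⇓ F

Derivation:
Term A:
  start: ¬(F ∧ (T ∧ T)) ∧ ¬((F ∧ T) ∧ (F ∨ T))
  [1] (¬F ∨ ¬(T ∧ T)) ∧ ¬((F ∧ T) ∧ (F ∨ T))
  [2] (T ∨ ¬(T ∧ T)) ∧ ¬((F ∧ T) ∧ (F ∨ T))
  [3] T ∧ ¬((F ∧ T) ∧ (F ∨ T))
  [4] ¬((F ∧ T) ∧ (F ∨ T))
  [5] ¬(F ∧ T) ∨ ¬(F ∨ T)
  [6] (¬F ∨ ¬T) ∨ ¬(F ∨ T)
  [7] (T ∨ ¬T) ∨ ¬(F ∨ T)
  [8] T ∨ ¬(F ∨ T)
  [9] T

Term B:
  start: ((¬T ∧ (¬T ∨ (T ∧ F))) ∨ ((¬F ∨ (T ∧ F)) ∧ ((T ∧ F) ∧ ¬F))) ∧ ¬((¬F ∧ ¬F) ∨ F)
  [1] ((F ∧ (¬T ∨ (T ∧ F))) ∨ ((¬F ∨ (T ∧ F)) ∧ ((T ∧ F) ∧ ¬F))) ∧ ¬((¬F ∧ ¬F) ∨ F)
  [2] (F ∨ ((¬F ∨ (T ∧ F)) ∧ ((T ∧ F) ∧ ¬F))) ∧ ¬((¬F ∧ ¬F) ∨ F)
  [3] ((¬F ∨ (T ∧ F)) ∧ ((T ∧ F) ∧ ¬F)) ∧ ¬((¬F ∧ ¬F) ∨ F)
  [4] ((T ∨ (T ∧ F)) ∧ ((T ∧ F) ∧ ¬F)) ∧ ¬((¬F ∧ ¬F) ∨ F)
  [5] (T ∧ ((T ∧ F) ∧ ¬F)) ∧ ¬((¬F ∧ ¬F) ∨ F)
  [6] ((T ∧ F) ∧ ¬F) ∧ ¬((¬F ∧ ¬F) ∨ F)
  [7] (F ∧ ¬F) ∧ ¬((¬F ∧ ¬F) ∨ F)
  [8] F ∧ ¬((¬F ∧ ¬F) ∨ F)
  [9] F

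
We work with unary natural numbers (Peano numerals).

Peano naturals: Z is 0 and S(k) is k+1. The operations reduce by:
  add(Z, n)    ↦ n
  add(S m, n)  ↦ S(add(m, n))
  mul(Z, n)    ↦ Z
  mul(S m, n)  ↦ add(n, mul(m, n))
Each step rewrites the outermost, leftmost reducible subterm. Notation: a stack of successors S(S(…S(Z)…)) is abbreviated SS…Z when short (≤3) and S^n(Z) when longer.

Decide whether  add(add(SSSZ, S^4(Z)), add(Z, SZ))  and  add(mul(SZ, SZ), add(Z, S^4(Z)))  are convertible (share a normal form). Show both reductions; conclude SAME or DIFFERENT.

Answer: DIFFERENT — A ⇓ S^8(Z), B ⇓ S^5(Z)

Working:
Term A:
  start: add(add(SSSZ, S^4(Z)), add(Z, SZ))
  [1] add(S(add(SSZ, S^4(Z))), add(Z, SZ))
  [2] S(add(add(SSZ, S^4(Z)), add(Z, SZ)))
  [3] S(add(S(add(SZ, S^4(Z))), add(Z, SZ)))
  [4] S(S(add(add(SZ, S^4(Z)), add(Z, SZ))))
  [5] S(S(add(S(add(Z, S^4(Z))), add(Z, SZ))))
  [6] S(S(S(add(add(Z, S^4(Z)), add(Z, SZ)))))
  [7] S(S(S(add(S^4(Z), add(Z, SZ)))))
  [8] S(S(S(S(add(SSSZ, add(Z, SZ))))))
  [9] S(S(S(S(S(add(SSZ, add(Z, SZ)))))))
  [10] S(S(S(S(S(S(add(SZ, add(Z, SZ))))))))
  [11] S(S(S(S(S(S(S(add(Z, add(Z, SZ)))))))))
  [12] S(S(S(S(S(S(S(add(Z, SZ))))))))
  [13] S^8(Z)

Term B:
  start: add(mul(SZ, SZ), add(Z, S^4(Z)))
  [1] add(add(SZ, mul(Z, SZ)), add(Z, S^4(Z)))
  [2] add(S(add(Z, mul(Z, SZ))), add(Z, S^4(Z)))
  [3] S(add(add(Z, mul(Z, SZ)), add(Z, S^4(Z))))
  [4] S(add(mul(Z, SZ), add(Z, S^4(Z))))
  [5] S(add(Z, add(Z, S^4(Z))))
  [6] S(add(Z, S^4(Z)))
  [7] S^5(Z)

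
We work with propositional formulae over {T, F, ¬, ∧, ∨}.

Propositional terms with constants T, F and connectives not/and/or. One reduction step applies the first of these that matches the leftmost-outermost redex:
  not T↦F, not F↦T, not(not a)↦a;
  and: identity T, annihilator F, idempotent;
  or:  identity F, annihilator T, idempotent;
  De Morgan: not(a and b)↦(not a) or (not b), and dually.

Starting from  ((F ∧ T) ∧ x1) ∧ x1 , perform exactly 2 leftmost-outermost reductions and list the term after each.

  start: ((F ∧ T) ∧ x1) ∧ x1
  step 1: (F ∧ x1) ∧ x1
  step 2: F ∧ x1

Answer: after 2 steps: F ∧ x1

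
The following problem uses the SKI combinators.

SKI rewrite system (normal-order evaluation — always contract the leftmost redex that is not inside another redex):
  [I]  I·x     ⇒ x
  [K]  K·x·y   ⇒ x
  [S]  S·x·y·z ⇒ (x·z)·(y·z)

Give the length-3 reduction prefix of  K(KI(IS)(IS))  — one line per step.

Answer: after 3 steps: KS

Derivation:
  start: K(KI(IS)(IS))
  [1] K(I(IS))
  [2] K(IS)
  [3] KS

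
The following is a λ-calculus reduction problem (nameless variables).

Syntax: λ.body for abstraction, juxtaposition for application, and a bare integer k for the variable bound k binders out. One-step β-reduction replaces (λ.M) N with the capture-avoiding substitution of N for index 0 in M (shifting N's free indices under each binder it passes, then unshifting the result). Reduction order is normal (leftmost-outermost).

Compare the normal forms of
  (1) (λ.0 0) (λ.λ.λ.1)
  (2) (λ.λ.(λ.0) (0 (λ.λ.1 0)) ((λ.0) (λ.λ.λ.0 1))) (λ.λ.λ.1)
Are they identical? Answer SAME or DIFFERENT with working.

Term A:
  start: (λ.0 0) (λ.λ.λ.1)
  step 1: (λ.λ.λ.1) (λ.λ.λ.1)
  step 2: λ.λ.1

Term B:
  start: (λ.λ.(λ.0) (0 (λ.λ.1 0)) ((λ.0) (λ.λ.λ.0 1))) (λ.λ.λ.1)
  step 1: λ.(λ.0) (0 (λ.λ.1 0)) ((λ.0) (λ.λ.λ.0 1))
  step 2: λ.0 (λ.λ.1 0) ((λ.0) (λ.λ.λ.0 1))
  step 3: λ.0 (λ.λ.1 0) (λ.λ.λ.0 1)

Answer: DIFFERENT — A ⇓ λ.λ.1, B ⇓ λ.0 (λ.λ.1 0) (λ.λ.λ.0 1)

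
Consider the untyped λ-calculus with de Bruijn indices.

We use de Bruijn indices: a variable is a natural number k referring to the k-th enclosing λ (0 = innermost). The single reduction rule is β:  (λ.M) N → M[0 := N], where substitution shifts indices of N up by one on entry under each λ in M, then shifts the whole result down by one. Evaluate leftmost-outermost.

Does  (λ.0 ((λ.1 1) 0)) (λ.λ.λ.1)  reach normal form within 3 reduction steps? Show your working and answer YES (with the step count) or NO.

  start: (λ.0 ((λ.1 1) 0)) (λ.λ.λ.1)
  step 1: (λ.λ.λ.1) ((λ.(λ.λ.λ.1) (λ.λ.λ.1)) (λ.λ.λ.1))
  step 2: λ.λ.1

Answer: YES — reaches normal form λ.λ.1 in 2 ≤ 3 steps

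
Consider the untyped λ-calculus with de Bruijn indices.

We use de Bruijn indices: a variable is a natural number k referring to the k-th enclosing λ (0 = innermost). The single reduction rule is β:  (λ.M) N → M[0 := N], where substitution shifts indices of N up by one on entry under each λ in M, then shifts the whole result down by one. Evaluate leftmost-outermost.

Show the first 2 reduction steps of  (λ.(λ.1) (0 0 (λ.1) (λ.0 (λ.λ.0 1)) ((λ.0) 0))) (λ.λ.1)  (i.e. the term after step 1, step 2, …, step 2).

Answer: after 2 steps: λ.λ.1

Reduction:
  start: (λ.(λ.1) (0 0 (λ.1) (λ.0 (λ.λ.0 1)) ((λ.0) 0))) (λ.λ.1)
  step 1: (λ.λ.λ.1) ((λ.λ.1) (λ.λ.1) (λ.λ.λ.1) (λ.0 (λ.λ.0 1)) ((λ.0) (λ.λ.1)))
  step 2: λ.λ.1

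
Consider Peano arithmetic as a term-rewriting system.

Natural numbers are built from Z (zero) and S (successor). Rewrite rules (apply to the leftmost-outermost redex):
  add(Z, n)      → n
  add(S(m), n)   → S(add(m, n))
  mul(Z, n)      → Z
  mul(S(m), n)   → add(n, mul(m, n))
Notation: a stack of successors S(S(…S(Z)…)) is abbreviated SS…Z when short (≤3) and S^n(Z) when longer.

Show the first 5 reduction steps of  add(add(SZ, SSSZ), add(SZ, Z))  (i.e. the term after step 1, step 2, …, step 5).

Answer: after 5 steps: S(S(S(add(SZ, add(SZ, Z)))))

Derivation:
  start: add(add(SZ, SSSZ), add(SZ, Z))
  [1] add(S(add(Z, SSSZ)), add(SZ, Z))
  [2] S(add(add(Z, SSSZ), add(SZ, Z)))
  [3] S(add(SSSZ, add(SZ, Z)))
  [4] S(S(add(SSZ, add(SZ, Z))))
  [5] S(S(S(add(SZ, add(SZ, Z)))))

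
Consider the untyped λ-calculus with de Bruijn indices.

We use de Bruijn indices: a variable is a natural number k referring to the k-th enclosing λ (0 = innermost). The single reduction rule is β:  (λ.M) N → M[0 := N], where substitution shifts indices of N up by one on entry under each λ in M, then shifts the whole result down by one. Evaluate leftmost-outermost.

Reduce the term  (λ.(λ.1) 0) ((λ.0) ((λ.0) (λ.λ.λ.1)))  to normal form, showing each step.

  start: (λ.(λ.1) 0) ((λ.0) ((λ.0) (λ.λ.λ.1)))
  step 1: (λ.(λ.0) ((λ.0) (λ.λ.λ.1))) ((λ.0) ((λ.0) (λ.λ.λ.1)))
  step 2: (λ.0) ((λ.0) (λ.λ.λ.1))
  step 3: (λ.0) (λ.λ.λ.1)
  step 4: λ.λ.λ.1

Answer: normal form = λ.λ.λ.1  (in 4 steps)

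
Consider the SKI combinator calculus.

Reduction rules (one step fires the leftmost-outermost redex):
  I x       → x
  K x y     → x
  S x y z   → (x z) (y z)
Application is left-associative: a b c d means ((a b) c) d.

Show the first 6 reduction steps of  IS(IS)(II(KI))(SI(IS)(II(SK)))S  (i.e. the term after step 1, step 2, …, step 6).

  start: IS(IS)(II(KI))(SI(IS)(II(SK)))S
  step 1: S(IS)(II(KI))(SI(IS)(II(SK)))S
  step 2: IS(SI(IS)(II(SK)))(II(KI)(SI(IS)(II(SK))))S
  step 3: S(SI(IS)(II(SK)))(II(KI)(SI(IS)(II(SK))))S
  step 4: SI(IS)(II(SK))S(II(KI)(SI(IS)(II(SK)))S)
  step 5: I(II(SK))(IS(II(SK)))S(II(KI)(SI(IS)(II(SK)))S)
  step 6: II(SK)(IS(II(SK)))S(II(KI)(SI(IS)(II(SK)))S)

Answer: after 6 steps: II(SK)(IS(II(SK)))S(II(KI)(SI(IS)(II(SK)))S)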